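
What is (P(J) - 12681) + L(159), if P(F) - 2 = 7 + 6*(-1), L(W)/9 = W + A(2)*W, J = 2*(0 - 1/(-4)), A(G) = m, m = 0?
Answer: -11247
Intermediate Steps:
A(G) = 0
J = ½ (J = 2*(0 - 1*(-¼)) = 2*(0 + ¼) = 2*(¼) = ½ ≈ 0.50000)
L(W) = 9*W (L(W) = 9*(W + 0*W) = 9*(W + 0) = 9*W)
P(F) = 3 (P(F) = 2 + (7 + 6*(-1)) = 2 + (7 - 6) = 2 + 1 = 3)
(P(J) - 12681) + L(159) = (3 - 12681) + 9*159 = -12678 + 1431 = -11247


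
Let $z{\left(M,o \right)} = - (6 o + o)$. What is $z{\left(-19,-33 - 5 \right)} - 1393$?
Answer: $-1127$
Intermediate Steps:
$z{\left(M,o \right)} = - 7 o$
$z{\left(-19,-33 - 5 \right)} - 1393 = - 7 \left(-33 - 5\right) - 1393 = \left(-7\right) \left(-38\right) - 1393 = 266 - 1393 = -1127$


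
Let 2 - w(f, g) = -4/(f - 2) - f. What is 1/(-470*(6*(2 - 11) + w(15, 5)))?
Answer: 13/224190 ≈ 5.7987e-5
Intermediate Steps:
w(f, g) = 2 + f + 4/(-2 + f) (w(f, g) = 2 - (-4/(f - 2) - f) = 2 - (-4/(-2 + f) - f) = 2 - (-f - 4/(-2 + f)) = 2 + (f + 4/(-2 + f)) = 2 + f + 4/(-2 + f))
1/(-470*(6*(2 - 11) + w(15, 5))) = 1/(-470*(6*(2 - 11) + 15²/(-2 + 15))) = 1/(-470*(6*(-9) + 225/13)) = 1/(-470*(-54 + 225*(1/13))) = 1/(-470*(-54 + 225/13)) = 1/(-470*(-477/13)) = 1/(224190/13) = 13/224190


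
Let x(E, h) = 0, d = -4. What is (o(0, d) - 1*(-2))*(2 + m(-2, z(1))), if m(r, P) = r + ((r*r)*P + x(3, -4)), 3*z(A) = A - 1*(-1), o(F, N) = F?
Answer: 16/3 ≈ 5.3333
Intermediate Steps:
z(A) = ⅓ + A/3 (z(A) = (A - 1*(-1))/3 = (A + 1)/3 = (1 + A)/3 = ⅓ + A/3)
m(r, P) = r + P*r² (m(r, P) = r + ((r*r)*P + 0) = r + (r²*P + 0) = r + (P*r² + 0) = r + P*r²)
(o(0, d) - 1*(-2))*(2 + m(-2, z(1))) = (0 - 1*(-2))*(2 - 2*(1 + (⅓ + (⅓)*1)*(-2))) = (0 + 2)*(2 - 2*(1 + (⅓ + ⅓)*(-2))) = 2*(2 - 2*(1 + (⅔)*(-2))) = 2*(2 - 2*(1 - 4/3)) = 2*(2 - 2*(-⅓)) = 2*(2 + ⅔) = 2*(8/3) = 16/3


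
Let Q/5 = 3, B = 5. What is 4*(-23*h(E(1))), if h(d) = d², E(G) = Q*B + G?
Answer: -531392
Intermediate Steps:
Q = 15 (Q = 5*3 = 15)
E(G) = 75 + G (E(G) = 15*5 + G = 75 + G)
4*(-23*h(E(1))) = 4*(-23*(75 + 1)²) = 4*(-23*76²) = 4*(-23*5776) = 4*(-132848) = -531392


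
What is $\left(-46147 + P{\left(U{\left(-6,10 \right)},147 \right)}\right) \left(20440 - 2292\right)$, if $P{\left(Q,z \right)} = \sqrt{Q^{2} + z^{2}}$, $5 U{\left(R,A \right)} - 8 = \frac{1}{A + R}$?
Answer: $-837475756 + \frac{13611 \sqrt{960521}}{5} \approx -8.3481 \cdot 10^{8}$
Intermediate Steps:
$U{\left(R,A \right)} = \frac{8}{5} + \frac{1}{5 \left(A + R\right)}$
$\left(-46147 + P{\left(U{\left(-6,10 \right)},147 \right)}\right) \left(20440 - 2292\right) = \left(-46147 + \sqrt{\left(\frac{1 + 8 \cdot 10 + 8 \left(-6\right)}{5 \left(10 - 6\right)}\right)^{2} + 147^{2}}\right) \left(20440 - 2292\right) = \left(-46147 + \sqrt{\left(\frac{1 + 80 - 48}{5 \cdot 4}\right)^{2} + 21609}\right) 18148 = \left(-46147 + \sqrt{\left(\frac{1}{5} \cdot \frac{1}{4} \cdot 33\right)^{2} + 21609}\right) 18148 = \left(-46147 + \sqrt{\left(\frac{33}{20}\right)^{2} + 21609}\right) 18148 = \left(-46147 + \sqrt{\frac{1089}{400} + 21609}\right) 18148 = \left(-46147 + \sqrt{\frac{8644689}{400}}\right) 18148 = \left(-46147 + \frac{3 \sqrt{960521}}{20}\right) 18148 = -837475756 + \frac{13611 \sqrt{960521}}{5}$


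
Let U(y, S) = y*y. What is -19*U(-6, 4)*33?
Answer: -22572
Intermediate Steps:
U(y, S) = y²
-19*U(-6, 4)*33 = -19*(-6)²*33 = -19*36*33 = -684*33 = -22572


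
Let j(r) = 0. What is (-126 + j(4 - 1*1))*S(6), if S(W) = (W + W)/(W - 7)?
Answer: 1512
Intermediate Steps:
S(W) = 2*W/(-7 + W) (S(W) = (2*W)/(-7 + W) = 2*W/(-7 + W))
(-126 + j(4 - 1*1))*S(6) = (-126 + 0)*(2*6/(-7 + 6)) = -252*6/(-1) = -252*6*(-1) = -126*(-12) = 1512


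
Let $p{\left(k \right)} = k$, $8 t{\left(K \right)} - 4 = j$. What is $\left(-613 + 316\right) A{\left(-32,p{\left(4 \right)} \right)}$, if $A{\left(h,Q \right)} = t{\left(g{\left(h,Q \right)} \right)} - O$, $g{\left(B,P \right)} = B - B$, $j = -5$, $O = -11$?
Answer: $- \frac{25839}{8} \approx -3229.9$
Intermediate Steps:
$g{\left(B,P \right)} = 0$
$t{\left(K \right)} = - \frac{1}{8}$ ($t{\left(K \right)} = \frac{1}{2} + \frac{1}{8} \left(-5\right) = \frac{1}{2} - \frac{5}{8} = - \frac{1}{8}$)
$A{\left(h,Q \right)} = \frac{87}{8}$ ($A{\left(h,Q \right)} = - \frac{1}{8} - -11 = - \frac{1}{8} + 11 = \frac{87}{8}$)
$\left(-613 + 316\right) A{\left(-32,p{\left(4 \right)} \right)} = \left(-613 + 316\right) \frac{87}{8} = \left(-297\right) \frac{87}{8} = - \frac{25839}{8}$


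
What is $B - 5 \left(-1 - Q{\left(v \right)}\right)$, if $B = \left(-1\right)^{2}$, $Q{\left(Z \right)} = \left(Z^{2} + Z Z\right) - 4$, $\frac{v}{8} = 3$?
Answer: $5746$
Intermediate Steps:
$v = 24$ ($v = 8 \cdot 3 = 24$)
$Q{\left(Z \right)} = -4 + 2 Z^{2}$ ($Q{\left(Z \right)} = \left(Z^{2} + Z^{2}\right) - 4 = 2 Z^{2} - 4 = -4 + 2 Z^{2}$)
$B = 1$
$B - 5 \left(-1 - Q{\left(v \right)}\right) = 1 - 5 \left(-1 - \left(-4 + 2 \cdot 24^{2}\right)\right) = 1 - 5 \left(-1 - \left(-4 + 2 \cdot 576\right)\right) = 1 - 5 \left(-1 - \left(-4 + 1152\right)\right) = 1 - 5 \left(-1 - 1148\right) = 1 - -5745 = 1 + 5745 = 5746$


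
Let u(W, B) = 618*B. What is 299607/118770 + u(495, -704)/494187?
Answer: 10709820341/6521621110 ≈ 1.6422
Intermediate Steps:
299607/118770 + u(495, -704)/494187 = 299607/118770 + (618*(-704))/494187 = 299607*(1/118770) - 435072*1/494187 = 99869/39590 - 145024/164729 = 10709820341/6521621110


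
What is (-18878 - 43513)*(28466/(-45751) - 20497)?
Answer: 58509450810783/45751 ≈ 1.2789e+9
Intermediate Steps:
(-18878 - 43513)*(28466/(-45751) - 20497) = -62391*(28466*(-1/45751) - 20497) = -62391*(-28466/45751 - 20497) = -62391*(-937786713/45751) = 58509450810783/45751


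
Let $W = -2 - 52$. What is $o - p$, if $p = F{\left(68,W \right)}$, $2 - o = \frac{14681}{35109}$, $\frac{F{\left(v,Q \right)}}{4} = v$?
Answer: $- \frac{9494111}{35109} \approx -270.42$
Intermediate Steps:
$W = -54$
$F{\left(v,Q \right)} = 4 v$
$o = \frac{55537}{35109}$ ($o = 2 - \frac{14681}{35109} = \frac{55537}{35109} \approx 1.5818$)
$p = 272$ ($p = 4 \cdot 68 = 272$)
$o - p = \frac{55537}{35109} - 272 = - \frac{9494111}{35109}$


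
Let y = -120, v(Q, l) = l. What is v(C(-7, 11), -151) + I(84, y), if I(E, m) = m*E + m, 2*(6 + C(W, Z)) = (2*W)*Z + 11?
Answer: -10351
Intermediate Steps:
C(W, Z) = -½ + W*Z (C(W, Z) = -6 + ((2*W)*Z + 11)/2 = -6 + (2*W*Z + 11)/2 = -6 + (11 + 2*W*Z)/2 = -6 + (11/2 + W*Z) = -½ + W*Z)
I(E, m) = m + E*m (I(E, m) = E*m + m = m + E*m)
v(C(-7, 11), -151) + I(84, y) = -151 - 120*(1 + 84) = -151 - 120*85 = -151 - 10200 = -10351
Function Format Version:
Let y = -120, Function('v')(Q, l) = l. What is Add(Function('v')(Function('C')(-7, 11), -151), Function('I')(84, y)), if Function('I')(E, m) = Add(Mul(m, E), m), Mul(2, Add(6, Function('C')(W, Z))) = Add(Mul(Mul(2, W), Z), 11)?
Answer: -10351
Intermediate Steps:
Function('C')(W, Z) = Add(Rational(-1, 2), Mul(W, Z)) (Function('C')(W, Z) = Add(-6, Mul(Rational(1, 2), Add(Mul(Mul(2, W), Z), 11))) = Add(-6, Mul(Rational(1, 2), Add(Mul(2, W, Z), 11))) = Add(-6, Mul(Rational(1, 2), Add(11, Mul(2, W, Z)))) = Add(-6, Add(Rational(11, 2), Mul(W, Z))) = Add(Rational(-1, 2), Mul(W, Z)))
Function('I')(E, m) = Add(m, Mul(E, m)) (Function('I')(E, m) = Add(Mul(E, m), m) = Add(m, Mul(E, m)))
Add(Function('v')(Function('C')(-7, 11), -151), Function('I')(84, y)) = Add(-151, Mul(-120, Add(1, 84))) = Add(-151, Mul(-120, 85)) = Add(-151, -10200) = -10351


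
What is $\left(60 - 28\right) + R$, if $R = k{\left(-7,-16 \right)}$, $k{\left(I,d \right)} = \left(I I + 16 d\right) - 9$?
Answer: $-184$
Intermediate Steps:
$k{\left(I,d \right)} = -9 + I^{2} + 16 d$ ($k{\left(I,d \right)} = \left(I^{2} + 16 d\right) - 9 = -9 + I^{2} + 16 d$)
$R = -216$ ($R = -9 + \left(-7\right)^{2} + 16 \left(-16\right) = -9 + 49 - 256 = -216$)
$\left(60 - 28\right) + R = \left(60 - 28\right) - 216 = 32 - 216 = -184$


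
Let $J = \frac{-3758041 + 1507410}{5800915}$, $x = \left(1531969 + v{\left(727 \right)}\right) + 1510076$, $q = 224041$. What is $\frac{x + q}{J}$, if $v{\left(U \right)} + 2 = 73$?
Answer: $- \frac{18946699133655}{2250631} \approx -8.4184 \cdot 10^{6}$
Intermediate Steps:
$v{\left(U \right)} = 71$ ($v{\left(U \right)} = -2 + 73 = 71$)
$x = 3042116$ ($x = \left(1531969 + 71\right) + 1510076 = 1532040 + 1510076 = 3042116$)
$J = - \frac{2250631}{5800915}$ ($J = \left(-2250631\right) \frac{1}{5800915} = - \frac{2250631}{5800915} \approx -0.38798$)
$\frac{x + q}{J} = \frac{3042116 + 224041}{- \frac{2250631}{5800915}} = 3266157 \left(- \frac{5800915}{2250631}\right) = - \frac{18946699133655}{2250631}$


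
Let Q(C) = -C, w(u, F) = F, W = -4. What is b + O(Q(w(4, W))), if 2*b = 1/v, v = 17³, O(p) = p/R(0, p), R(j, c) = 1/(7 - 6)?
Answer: 39305/9826 ≈ 4.0001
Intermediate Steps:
R(j, c) = 1 (R(j, c) = 1/1 = 1)
O(p) = p (O(p) = p/1 = p*1 = p)
v = 4913
b = 1/9826 (b = (½)/4913 = (½)*(1/4913) = 1/9826 ≈ 0.00010177)
b + O(Q(w(4, W))) = 1/9826 - 1*(-4) = 1/9826 + 4 = 39305/9826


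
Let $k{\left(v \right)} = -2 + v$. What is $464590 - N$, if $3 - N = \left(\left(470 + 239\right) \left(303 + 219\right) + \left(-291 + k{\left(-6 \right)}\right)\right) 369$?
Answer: $136920418$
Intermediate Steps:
$N = -136455828$ ($N = 3 - \left(\left(470 + 239\right) \left(303 + 219\right) - 299\right) 369 = 3 - \left(709 \cdot 522 - 299\right) 369 = 3 - \left(370098 - 299\right) 369 = 3 - 369799 \cdot 369 = 3 - 136455831 = -136455828$)
$464590 - N = 464590 - -136455828 = 464590 + 136455828 = 136920418$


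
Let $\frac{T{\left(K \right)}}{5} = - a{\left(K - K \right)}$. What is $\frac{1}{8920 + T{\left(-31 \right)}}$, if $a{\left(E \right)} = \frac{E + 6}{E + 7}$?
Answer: $\frac{7}{62410} \approx 0.00011216$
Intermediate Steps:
$a{\left(E \right)} = \frac{6 + E}{7 + E}$
$T{\left(K \right)} = - \frac{30}{7}$ ($T{\left(K \right)} = 5 \left(- \frac{6 + \left(K - K\right)}{7 + \left(K - K\right)}\right) = 5 \left(- \frac{6 + 0}{7 + 0}\right) = 5 \left(- \frac{6}{7}\right) = - \frac{30}{7}$)
$\frac{1}{8920 + T{\left(-31 \right)}} = \frac{1}{8920 - \frac{30}{7}} = \frac{1}{\frac{62410}{7}} = \frac{7}{62410}$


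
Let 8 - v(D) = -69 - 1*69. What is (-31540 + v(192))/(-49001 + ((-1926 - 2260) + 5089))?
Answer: 15697/24049 ≈ 0.65271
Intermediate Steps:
v(D) = 146 (v(D) = 8 - (-69 - 1*69) = 8 - (-69 - 69) = 8 - 1*(-138) = 8 + 138 = 146)
(-31540 + v(192))/(-49001 + ((-1926 - 2260) + 5089)) = (-31540 + 146)/(-49001 + ((-1926 - 2260) + 5089)) = -31394/(-49001 + (-4186 + 5089)) = -31394/(-49001 + 903) = -31394/(-48098) = -31394*(-1/48098) = 15697/24049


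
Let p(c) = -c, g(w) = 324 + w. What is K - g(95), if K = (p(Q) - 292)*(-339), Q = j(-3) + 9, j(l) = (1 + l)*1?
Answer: 100942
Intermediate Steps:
j(l) = 1 + l
Q = 7 (Q = (1 - 3) + 9 = -2 + 9 = 7)
K = 101361 (K = (-1*7 - 292)*(-339) = (-7 - 292)*(-339) = -299*(-339) = 101361)
K - g(95) = 101361 - (324 + 95) = 101361 - 1*419 = 101361 - 419 = 100942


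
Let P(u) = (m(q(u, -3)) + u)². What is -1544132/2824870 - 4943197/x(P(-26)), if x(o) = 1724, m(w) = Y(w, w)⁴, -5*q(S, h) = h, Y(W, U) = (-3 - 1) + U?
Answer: -6983275496479/2435037940 ≈ -2867.8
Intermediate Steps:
Y(W, U) = -4 + U
q(S, h) = -h/5
m(w) = (-4 + w)⁴
P(u) = (83521/625 + u)² (P(u) = ((-4 - ⅕*(-3))⁴ + u)² = ((-4 + ⅗)⁴ + u)² = ((-17/5)⁴ + u)² = (83521/625 + u)²)
-1544132/2824870 - 4943197/x(P(-26)) = -1544132/2824870 - 4943197/1724 = -1544132*1/2824870 - 4943197*1/1724 = -772066/1412435 - 4943197/1724 = -6983275496479/2435037940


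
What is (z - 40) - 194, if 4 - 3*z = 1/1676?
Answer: -1169849/5028 ≈ -232.67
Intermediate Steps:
z = 6703/5028 (z = 4/3 - ⅓/1676 = 4/3 - ⅓*1/1676 = 4/3 - 1/5028 = 6703/5028 ≈ 1.3331)
(z - 40) - 194 = (6703/5028 - 40) - 194 = -194417/5028 - 194 = -1169849/5028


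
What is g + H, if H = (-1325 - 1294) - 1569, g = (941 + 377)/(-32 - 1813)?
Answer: -7728178/1845 ≈ -4188.7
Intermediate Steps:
g = -1318/1845 (g = 1318/(-1845) = 1318*(-1/1845) = -1318/1845 ≈ -0.71436)
H = -4188 (H = -2619 - 1569 = -4188)
g + H = -1318/1845 - 4188 = -7728178/1845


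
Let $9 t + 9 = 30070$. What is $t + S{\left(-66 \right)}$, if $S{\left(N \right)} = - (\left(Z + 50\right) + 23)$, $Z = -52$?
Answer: $\frac{29872}{9} \approx 3319.1$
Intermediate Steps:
$t = \frac{30061}{9}$ ($t = -1 + \frac{1}{9} \cdot 30070 = -1 + \frac{30070}{9} = \frac{30061}{9} \approx 3340.1$)
$S{\left(N \right)} = -21$ ($S{\left(N \right)} = - (\left(-52 + 50\right) + 23) = - (-2 + 23) = \left(-1\right) 21 = -21$)
$t + S{\left(-66 \right)} = \frac{30061}{9} - 21 = \frac{29872}{9}$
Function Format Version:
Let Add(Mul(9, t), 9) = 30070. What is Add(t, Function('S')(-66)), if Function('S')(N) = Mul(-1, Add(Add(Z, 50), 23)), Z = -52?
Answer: Rational(29872, 9) ≈ 3319.1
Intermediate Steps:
t = Rational(30061, 9) (t = Add(-1, Mul(Rational(1, 9), 30070)) = Add(-1, Rational(30070, 9)) = Rational(30061, 9) ≈ 3340.1)
Function('S')(N) = -21 (Function('S')(N) = Mul(-1, Add(Add(-52, 50), 23)) = Mul(-1, Add(-2, 23)) = Mul(-1, 21) = -21)
Add(t, Function('S')(-66)) = Add(Rational(30061, 9), -21) = Rational(29872, 9)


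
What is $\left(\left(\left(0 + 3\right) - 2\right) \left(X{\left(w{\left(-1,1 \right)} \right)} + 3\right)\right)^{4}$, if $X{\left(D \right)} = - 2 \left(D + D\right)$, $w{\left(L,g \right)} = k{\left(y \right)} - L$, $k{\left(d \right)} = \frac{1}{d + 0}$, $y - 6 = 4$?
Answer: $\frac{2401}{625} \approx 3.8416$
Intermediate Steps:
$y = 10$ ($y = 6 + 4 = 10$)
$k{\left(d \right)} = \frac{1}{d}$
$w{\left(L,g \right)} = \frac{1}{10} - L$
$X{\left(D \right)} = - 4 D$ ($X{\left(D \right)} = - 2 \cdot 2 D = - 4 D$)
$\left(\left(\left(0 + 3\right) - 2\right) \left(X{\left(w{\left(-1,1 \right)} \right)} + 3\right)\right)^{4} = \left(\left(\left(0 + 3\right) - 2\right) \left(- 4 \left(\frac{1}{10} - -1\right) + 3\right)\right)^{4} = \left(\left(3 - 2\right) \left(- 4 \left(\frac{1}{10} + 1\right) + 3\right)\right)^{4} = \left(1 \left(\left(-4\right) \frac{11}{10} + 3\right)\right)^{4} = \left(1 \left(- \frac{22}{5} + 3\right)\right)^{4} = \left(1 \left(- \frac{7}{5}\right)\right)^{4} = \left(- \frac{7}{5}\right)^{4} = \frac{2401}{625}$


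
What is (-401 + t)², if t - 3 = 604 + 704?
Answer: 828100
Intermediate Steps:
t = 1311 (t = 3 + (604 + 704) = 3 + 1308 = 1311)
(-401 + t)² = (-401 + 1311)² = 910² = 828100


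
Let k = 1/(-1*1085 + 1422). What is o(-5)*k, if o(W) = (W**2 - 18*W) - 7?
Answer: 108/337 ≈ 0.32047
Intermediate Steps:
k = 1/337 (k = 1/(-1085 + 1422) = 1/337 ≈ 0.0029674)
o(W) = -7 + W**2 - 18*W
o(-5)*k = (-7 + (-5)**2 - 18*(-5))*(1/337) = (-7 + 25 + 90)*(1/337) = 108*(1/337) = 108/337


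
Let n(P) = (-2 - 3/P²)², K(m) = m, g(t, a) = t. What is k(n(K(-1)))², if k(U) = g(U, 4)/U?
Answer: 1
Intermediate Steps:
n(P) = (-2 - 3/P²)²
k(U) = 1 (k(U) = U/U = 1)
k(n(K(-1)))² = 1² = 1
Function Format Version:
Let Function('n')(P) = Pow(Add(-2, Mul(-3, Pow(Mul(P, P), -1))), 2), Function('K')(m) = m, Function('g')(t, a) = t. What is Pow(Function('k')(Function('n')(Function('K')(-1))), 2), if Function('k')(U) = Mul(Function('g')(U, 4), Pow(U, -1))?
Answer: 1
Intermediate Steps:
Function('n')(P) = Pow(Add(-2, Mul(-3, Pow(P, -2))), 2) (Function('n')(P) = Pow(Add(-2, Mul(-3, Pow(Pow(P, 2), -1))), 2) = Pow(Add(-2, Mul(-3, Pow(P, -2))), 2))
Function('k')(U) = 1 (Function('k')(U) = Mul(U, Pow(U, -1)) = 1)
Pow(Function('k')(Function('n')(Function('K')(-1))), 2) = Pow(1, 2) = 1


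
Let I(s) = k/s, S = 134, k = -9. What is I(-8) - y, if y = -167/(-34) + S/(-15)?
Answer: 10499/2040 ≈ 5.1466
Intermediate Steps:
I(s) = -9/s
y = -2051/510 (y = -167/(-34) + 134/(-15) = -167*(-1/34) + 134*(-1/15) = 167/34 - 134/15 = -2051/510 ≈ -4.0216)
I(-8) - y = -9/(-8) - 1*(-2051/510) = -9*(-1/8) + 2051/510 = 9/8 + 2051/510 = 10499/2040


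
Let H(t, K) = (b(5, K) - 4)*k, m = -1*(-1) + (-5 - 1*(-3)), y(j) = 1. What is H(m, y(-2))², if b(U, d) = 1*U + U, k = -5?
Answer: 900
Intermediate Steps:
b(U, d) = 2*U (b(U, d) = U + U = 2*U)
m = -1 (m = 1 + (-5 + 3) = 1 - 2 = -1)
H(t, K) = -30 (H(t, K) = (2*5 - 4)*(-5) = (10 - 4)*(-5) = 6*(-5) = -30)
H(m, y(-2))² = (-30)² = 900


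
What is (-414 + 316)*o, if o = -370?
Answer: 36260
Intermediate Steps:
(-414 + 316)*o = (-414 + 316)*(-370) = -98*(-370) = 36260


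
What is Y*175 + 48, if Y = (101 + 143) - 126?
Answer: 20698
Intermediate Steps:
Y = 118 (Y = 244 - 126 = 118)
Y*175 + 48 = 118*175 + 48 = 20650 + 48 = 20698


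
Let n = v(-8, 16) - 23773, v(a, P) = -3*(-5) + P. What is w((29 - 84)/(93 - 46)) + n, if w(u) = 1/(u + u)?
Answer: -2611667/110 ≈ -23742.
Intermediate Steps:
v(a, P) = 15 + P
n = -23742 (n = (15 + 16) - 23773 = 31 - 23773 = -23742)
w(u) = 1/(2*u)
w((29 - 84)/(93 - 46)) + n = 1/(2*(((29 - 84)/(93 - 46)))) - 23742 = 1/(2*((-55/47))) - 23742 = 1/(2*((-55*1/47))) - 23742 = 1/(2*(-55/47)) - 23742 = (½)*(-47/55) - 23742 = -47/110 - 23742 = -2611667/110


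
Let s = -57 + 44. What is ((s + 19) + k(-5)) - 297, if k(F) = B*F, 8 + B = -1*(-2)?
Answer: -261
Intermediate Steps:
B = -6 (B = -8 - 1*(-2) = -8 + 2 = -6)
k(F) = -6*F
s = -13
((s + 19) + k(-5)) - 297 = ((-13 + 19) - 6*(-5)) - 297 = (6 + 30) - 297 = 36 - 297 = -261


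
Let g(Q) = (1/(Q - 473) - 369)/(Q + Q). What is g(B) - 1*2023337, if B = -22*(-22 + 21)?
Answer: -10037816462/4961 ≈ -2.0233e+6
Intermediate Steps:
B = 22 (B = -22*(-1) = -1*(-22) = 22)
g(Q) = (-369 + 1/(-473 + Q))/(2*Q) (g(Q) = (1/(-473 + Q) - 369)/((2*Q)) = (-369 + 1/(-473 + Q))*(1/(2*Q)) = (-369 + 1/(-473 + Q))/(2*Q))
g(B) - 1*2023337 = (½)*(174538 - 369*22)/(22*(-473 + 22)) - 1*2023337 = (½)*(1/22)*(174538 - 8118)/(-451) - 2023337 = (½)*(1/22)*(-1/451)*166420 - 2023337 = -41605/4961 - 2023337 = -10037816462/4961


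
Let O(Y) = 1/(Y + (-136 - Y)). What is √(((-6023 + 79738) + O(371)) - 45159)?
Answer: √132042910/68 ≈ 168.99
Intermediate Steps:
O(Y) = -1/136 (O(Y) = 1/(-136) = -1/136)
√(((-6023 + 79738) + O(371)) - 45159) = √(((-6023 + 79738) - 1/136) - 45159) = √((73715 - 1/136) - 45159) = √(10025239/136 - 45159) = √(3883615/136) = √132042910/68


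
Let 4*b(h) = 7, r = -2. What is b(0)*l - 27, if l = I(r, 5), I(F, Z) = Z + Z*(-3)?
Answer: -89/2 ≈ -44.500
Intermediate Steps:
I(F, Z) = -2*Z (I(F, Z) = Z - 3*Z = -2*Z)
b(h) = 7/4 (b(h) = (¼)*7 = 7/4)
l = -10 (l = -2*5 = -10)
b(0)*l - 27 = (7/4)*(-10) - 27 = -35/2 - 27 = -89/2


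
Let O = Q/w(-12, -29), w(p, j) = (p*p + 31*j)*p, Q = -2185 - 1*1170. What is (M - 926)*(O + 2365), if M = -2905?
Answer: -5471573393/604 ≈ -9.0589e+6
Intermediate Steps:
Q = -3355 (Q = -2185 - 1170 = -3355)
w(p, j) = p*(p² + 31*j) (w(p, j) = (p² + 31*j)*p = p*(p² + 31*j))
O = -671/1812 (O = -3355*(-1/(12*((-12)² + 31*(-29)))) = -3355*(-1/(12*(144 - 899))) = -3355/((-12*(-755))) = -3355/9060 = -3355*1/9060 = -671/1812 ≈ -0.37031)
(M - 926)*(O + 2365) = (-2905 - 926)*(-671/1812 + 2365) = -3831*4284709/1812 = -5471573393/604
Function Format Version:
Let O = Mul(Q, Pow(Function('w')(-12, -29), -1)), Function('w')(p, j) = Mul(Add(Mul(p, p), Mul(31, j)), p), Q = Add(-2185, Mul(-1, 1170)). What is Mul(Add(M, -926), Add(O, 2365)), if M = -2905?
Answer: Rational(-5471573393, 604) ≈ -9.0589e+6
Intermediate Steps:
Q = -3355 (Q = Add(-2185, -1170) = -3355)
Function('w')(p, j) = Mul(p, Add(Pow(p, 2), Mul(31, j))) (Function('w')(p, j) = Mul(Add(Pow(p, 2), Mul(31, j)), p) = Mul(p, Add(Pow(p, 2), Mul(31, j))))
O = Rational(-671, 1812) (O = Mul(-3355, Pow(Mul(-12, Add(Pow(-12, 2), Mul(31, -29))), -1)) = Mul(-3355, Pow(Mul(-12, Add(144, -899)), -1)) = Mul(-3355, Pow(Mul(-12, -755), -1)) = Mul(-3355, Pow(9060, -1)) = Mul(-3355, Rational(1, 9060)) = Rational(-671, 1812) ≈ -0.37031)
Mul(Add(M, -926), Add(O, 2365)) = Mul(Add(-2905, -926), Add(Rational(-671, 1812), 2365)) = Mul(-3831, Rational(4284709, 1812)) = Rational(-5471573393, 604)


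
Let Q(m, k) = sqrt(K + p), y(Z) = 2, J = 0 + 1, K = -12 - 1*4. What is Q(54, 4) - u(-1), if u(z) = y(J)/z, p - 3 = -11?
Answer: 2 + 2*I*sqrt(6) ≈ 2.0 + 4.899*I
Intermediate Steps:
K = -16 (K = -12 - 4 = -16)
p = -8 (p = 3 - 11 = -8)
J = 1
Q(m, k) = 2*I*sqrt(6) (Q(m, k) = sqrt(-16 - 8) = sqrt(-24) = 2*I*sqrt(6))
u(z) = 2/z
Q(54, 4) - u(-1) = 2*I*sqrt(6) - 2/(-1) = 2*I*sqrt(6) - 2*(-1) = 2*I*sqrt(6) - 1*(-2) = 2*I*sqrt(6) + 2 = 2 + 2*I*sqrt(6)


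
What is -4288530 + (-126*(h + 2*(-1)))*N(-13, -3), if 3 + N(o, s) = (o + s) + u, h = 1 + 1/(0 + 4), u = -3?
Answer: -4290609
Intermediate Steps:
h = 5/4 (h = 1 + 1/4 = 1 + ¼ = 5/4 ≈ 1.2500)
N(o, s) = -6 + o + s (N(o, s) = -3 + ((o + s) - 3) = -3 + (-3 + o + s) = -6 + o + s)
-4288530 + (-126*(h + 2*(-1)))*N(-13, -3) = -4288530 + (-126*(5/4 + 2*(-1)))*(-6 - 13 - 3) = -4288530 - 126*(5/4 - 2)*(-22) = -4288530 - 126*(-¾)*(-22) = -4288530 + (189/2)*(-22) = -4288530 - 2079 = -4290609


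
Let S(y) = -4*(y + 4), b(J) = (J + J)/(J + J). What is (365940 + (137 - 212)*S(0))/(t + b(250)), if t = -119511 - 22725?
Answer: -73428/28447 ≈ -2.5812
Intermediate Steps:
b(J) = 1 (b(J) = (2*J)/((2*J)) = (2*J)*(1/(2*J)) = 1)
S(y) = -16 - 4*y (S(y) = -4*(4 + y) = -16 - 4*y)
t = -142236
(365940 + (137 - 212)*S(0))/(t + b(250)) = (365940 + (137 - 212)*(-16 - 4*0))/(-142236 + 1) = (365940 - 75*(-16 + 0))/(-142235) = (365940 - 75*(-16))*(-1/142235) = (365940 + 1200)*(-1/142235) = 367140*(-1/142235) = -73428/28447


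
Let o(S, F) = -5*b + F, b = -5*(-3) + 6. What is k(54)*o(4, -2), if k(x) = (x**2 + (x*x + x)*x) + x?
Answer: -17478450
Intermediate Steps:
b = 21 (b = 15 + 6 = 21)
o(S, F) = -105 + F (o(S, F) = -5*21 + F = -105 + F)
k(x) = x + x**2 + x*(x + x**2) (k(x) = (x**2 + (x**2 + x)*x) + x = (x**2 + (x + x**2)*x) + x = (x**2 + x*(x + x**2)) + x = x + x**2 + x*(x + x**2))
k(54)*o(4, -2) = (54*(1 + 54**2 + 2*54))*(-105 - 2) = (54*(1 + 2916 + 108))*(-107) = (54*3025)*(-107) = 163350*(-107) = -17478450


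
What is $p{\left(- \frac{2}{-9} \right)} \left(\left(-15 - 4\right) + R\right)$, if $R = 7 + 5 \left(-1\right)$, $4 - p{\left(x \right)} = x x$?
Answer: $- \frac{5440}{81} \approx -67.161$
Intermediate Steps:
$p{\left(x \right)} = 4 - x^{2}$ ($p{\left(x \right)} = 4 - x x = 4 - x^{2}$)
$R = 2$ ($R = 7 - 5 = 2$)
$p{\left(- \frac{2}{-9} \right)} \left(\left(-15 - 4\right) + R\right) = \left(4 - \left(- \frac{2}{-9}\right)^{2}\right) \left(\left(-15 - 4\right) + 2\right) = \left(4 - \left(\left(-2\right) \left(- \frac{1}{9}\right)\right)^{2}\right) \left(-19 + 2\right) = \left(4 - \left(\frac{2}{9}\right)^{2}\right) \left(-17\right) = \left(4 - \frac{4}{81}\right) \left(-17\right) = \frac{320}{81} \left(-17\right) = - \frac{5440}{81}$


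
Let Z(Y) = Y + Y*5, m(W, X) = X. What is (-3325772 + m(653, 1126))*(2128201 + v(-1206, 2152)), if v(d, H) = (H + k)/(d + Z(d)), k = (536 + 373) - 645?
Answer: -29865744553359598/4221 ≈ -7.0755e+12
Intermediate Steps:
k = 264 (k = 909 - 645 = 264)
Z(Y) = 6*Y (Z(Y) = Y + 5*Y = 6*Y)
v(d, H) = (264 + H)/(7*d) (v(d, H) = (H + 264)/(d + 6*d) = (264 + H)/((7*d)) = (264 + H)*(1/(7*d)) = (264 + H)/(7*d))
(-3325772 + m(653, 1126))*(2128201 + v(-1206, 2152)) = (-3325772 + 1126)*(2128201 + (1/7)*(264 + 2152)/(-1206)) = -3324646*(2128201 + (1/7)*(-1/1206)*2416) = -3324646*(2128201 - 1208/4221) = -3324646*8983135213/4221 = -29865744553359598/4221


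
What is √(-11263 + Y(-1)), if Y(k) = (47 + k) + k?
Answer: I*√11218 ≈ 105.92*I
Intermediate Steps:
Y(k) = 47 + 2*k
√(-11263 + Y(-1)) = √(-11263 + (47 + 2*(-1))) = √(-11263 + (47 - 2)) = √(-11263 + 45) = √(-11218) = I*√11218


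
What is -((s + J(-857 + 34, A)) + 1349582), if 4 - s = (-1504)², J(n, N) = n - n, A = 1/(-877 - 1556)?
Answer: 912430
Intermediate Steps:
A = -1/2433 (A = 1/(-2433) = -1/2433 ≈ -0.00041102)
J(n, N) = 0
s = -2262012 (s = 4 - 1*(-1504)² = 4 - 1*2262016 = 4 - 2262016 = -2262012)
-((s + J(-857 + 34, A)) + 1349582) = -((-2262012 + 0) + 1349582) = -(-2262012 + 1349582) = -1*(-912430) = 912430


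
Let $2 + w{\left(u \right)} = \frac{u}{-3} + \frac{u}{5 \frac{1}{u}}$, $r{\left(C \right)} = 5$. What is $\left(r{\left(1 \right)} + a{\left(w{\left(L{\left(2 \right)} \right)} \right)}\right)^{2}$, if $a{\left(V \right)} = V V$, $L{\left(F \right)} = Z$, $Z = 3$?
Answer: $\frac{25921}{625} \approx 41.474$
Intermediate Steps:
$L{\left(F \right)} = 3$
$w{\left(u \right)} = -2 - \frac{u}{3} + \frac{u^{2}}{5}$ ($w{\left(u \right)} = -2 + \left(\frac{u}{-3} + \frac{u}{5 \frac{1}{u}}\right) = -2 + \left(u \left(- \frac{1}{3}\right) + u \frac{u}{5}\right) = -2 + \left(- \frac{u}{3} + \frac{u^{2}}{5}\right) = -2 - \frac{u}{3} + \frac{u^{2}}{5}$)
$a{\left(V \right)} = V^{2}$
$\left(r{\left(1 \right)} + a{\left(w{\left(L{\left(2 \right)} \right)} \right)}\right)^{2} = \left(5 + \left(-2 - 1 + \frac{3^{2}}{5}\right)^{2}\right)^{2} = \left(5 + \left(-2 - 1 + \frac{1}{5} \cdot 9\right)^{2}\right)^{2} = \left(5 + \left(-2 - 1 + \frac{9}{5}\right)^{2}\right)^{2} = \left(5 + \left(- \frac{6}{5}\right)^{2}\right)^{2} = \left(5 + \frac{36}{25}\right)^{2} = \left(\frac{161}{25}\right)^{2} = \frac{25921}{625}$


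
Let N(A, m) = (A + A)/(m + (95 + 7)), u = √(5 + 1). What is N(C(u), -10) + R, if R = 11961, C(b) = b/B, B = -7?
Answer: 11961 - √6/322 ≈ 11961.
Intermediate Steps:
u = √6 ≈ 2.4495
C(b) = -b/7 (C(b) = b/(-7) = b*(-⅐) = -b/7)
N(A, m) = 2*A/(102 + m) (N(A, m) = (2*A)/(m + 102) = (2*A)/(102 + m) = 2*A/(102 + m))
N(C(u), -10) + R = 2*(-√6/7)/(102 - 10) + 11961 = 2*(-√6/7)/92 + 11961 = 2*(-√6/7)*(1/92) + 11961 = -√6/322 + 11961 = 11961 - √6/322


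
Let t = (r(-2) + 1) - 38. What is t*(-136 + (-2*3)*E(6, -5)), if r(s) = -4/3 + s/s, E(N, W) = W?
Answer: 11872/3 ≈ 3957.3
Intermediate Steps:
r(s) = -⅓ (r(s) = -4*⅓ + 1 = -4/3 + 1 = -⅓)
t = -112/3 (t = (-⅓ + 1) - 38 = ⅔ - 38 = -112/3 ≈ -37.333)
t*(-136 + (-2*3)*E(6, -5)) = -112*(-136 - 2*3*(-5))/3 = -112*(-136 - 6*(-5))/3 = -112*(-136 + 30)/3 = -112/3*(-106) = 11872/3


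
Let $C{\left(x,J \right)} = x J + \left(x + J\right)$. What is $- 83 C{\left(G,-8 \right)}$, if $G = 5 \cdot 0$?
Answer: $664$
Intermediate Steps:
$G = 0$
$C{\left(x,J \right)} = J + x + J x$ ($C{\left(x,J \right)} = J x + \left(J + x\right) = J + x + J x$)
$- 83 C{\left(G,-8 \right)} = - 83 \left(-8 + 0 - 0\right) = - 83 \left(-8 + 0 + 0\right) = \left(-83\right) \left(-8\right) = 664$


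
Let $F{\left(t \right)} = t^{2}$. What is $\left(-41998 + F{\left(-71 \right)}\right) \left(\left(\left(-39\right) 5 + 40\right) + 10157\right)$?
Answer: $-369643914$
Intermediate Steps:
$\left(-41998 + F{\left(-71 \right)}\right) \left(\left(\left(-39\right) 5 + 40\right) + 10157\right) = \left(-41998 + \left(-71\right)^{2}\right) \left(\left(\left(-39\right) 5 + 40\right) + 10157\right) = \left(-41998 + 5041\right) \left(\left(-195 + 40\right) + 10157\right) = - 36957 \left(-155 + 10157\right) = \left(-36957\right) 10002 = -369643914$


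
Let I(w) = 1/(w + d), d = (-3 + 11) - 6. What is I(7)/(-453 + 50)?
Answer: -1/3627 ≈ -0.00027571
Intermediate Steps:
d = 2 (d = 8 - 6 = 2)
I(w) = 1/(2 + w) (I(w) = 1/(w + 2) = 1/(2 + w))
I(7)/(-453 + 50) = 1/((2 + 7)*(-453 + 50)) = 1/(9*(-403)) = (⅑)*(-1/403) = -1/3627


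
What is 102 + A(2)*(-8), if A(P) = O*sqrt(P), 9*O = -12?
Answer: 102 + 32*sqrt(2)/3 ≈ 117.08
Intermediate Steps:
O = -4/3 (O = (1/9)*(-12) = -4/3 ≈ -1.3333)
A(P) = -4*sqrt(P)/3
102 + A(2)*(-8) = 102 - 4*sqrt(2)/3*(-8) = 102 + 32*sqrt(2)/3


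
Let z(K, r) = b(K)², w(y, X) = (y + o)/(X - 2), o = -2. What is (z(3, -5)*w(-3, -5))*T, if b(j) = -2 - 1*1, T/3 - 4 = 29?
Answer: 4455/7 ≈ 636.43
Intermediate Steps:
T = 99 (T = 12 + 3*29 = 12 + 87 = 99)
b(j) = -3 (b(j) = -2 - 1 = -3)
w(y, X) = (-2 + y)/(-2 + X) (w(y, X) = (y - 2)/(X - 2) = (-2 + y)/(-2 + X))
z(K, r) = 9 (z(K, r) = (-3)² = 9)
(z(3, -5)*w(-3, -5))*T = (9*((-2 - 3)/(-2 - 5)))*99 = (9*(-5/(-7)))*99 = (9*(-⅐*(-5)))*99 = (9*(5/7))*99 = (45/7)*99 = 4455/7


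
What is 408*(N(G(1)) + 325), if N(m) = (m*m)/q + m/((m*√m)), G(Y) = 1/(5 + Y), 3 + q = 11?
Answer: 1591217/12 + 408*√6 ≈ 1.3360e+5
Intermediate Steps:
q = 8 (q = -3 + 11 = 8)
N(m) = m^(-½) + m²/8 (N(m) = (m*m)/8 + m/((m*√m)) = m²*(⅛) + m/(m^(3/2)) = m²/8 + m/m^(3/2) = m²/8 + m^(-½) = m^(-½) + m²/8)
408*(N(G(1)) + 325) = 408*(((1/(5 + 1))^(-½) + (1/(5 + 1))²/8) + 325) = 408*(((1/6)^(-½) + (1/6)²/8) + 325) = 408*(((⅙)^(-½) + (⅙)²/8) + 325) = 408*((√6 + (⅛)*(1/36)) + 325) = 408*((√6 + 1/288) + 325) = 408*((1/288 + √6) + 325) = 408*(93601/288 + √6) = 1591217/12 + 408*√6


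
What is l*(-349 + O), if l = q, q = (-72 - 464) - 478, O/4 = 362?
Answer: -1114386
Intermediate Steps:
O = 1448 (O = 4*362 = 1448)
q = -1014 (q = -536 - 478 = -1014)
l = -1014
l*(-349 + O) = -1014*(-349 + 1448) = -1014*1099 = -1114386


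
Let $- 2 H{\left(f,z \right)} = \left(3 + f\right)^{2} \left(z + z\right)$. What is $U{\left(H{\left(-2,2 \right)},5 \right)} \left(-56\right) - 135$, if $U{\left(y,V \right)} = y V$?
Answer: $425$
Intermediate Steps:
$H{\left(f,z \right)} = - z \left(3 + f\right)^{2}$ ($H{\left(f,z \right)} = - \frac{\left(3 + f\right)^{2} \left(z + z\right)}{2} = - \frac{\left(3 + f\right)^{2} \cdot 2 z}{2} = - \frac{2 z \left(3 + f\right)^{2}}{2} = - z \left(3 + f\right)^{2}$)
$U{\left(y,V \right)} = V y$
$U{\left(H{\left(-2,2 \right)},5 \right)} \left(-56\right) - 135 = 5 \left(\left(-1\right) 2 \left(3 - 2\right)^{2}\right) \left(-56\right) - 135 = 5 \left(\left(-1\right) 2 \cdot 1^{2}\right) \left(-56\right) - 135 = 5 \left(\left(-1\right) 2 \cdot 1\right) \left(-56\right) - 135 = 5 \left(-2\right) \left(-56\right) - 135 = \left(-10\right) \left(-56\right) - 135 = 560 - 135 = 425$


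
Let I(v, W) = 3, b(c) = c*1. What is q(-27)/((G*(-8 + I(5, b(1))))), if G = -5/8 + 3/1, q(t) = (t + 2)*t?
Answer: -1080/19 ≈ -56.842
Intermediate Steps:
q(t) = t*(2 + t) (q(t) = (2 + t)*t = t*(2 + t))
G = 19/8 (G = -5*1/8 + 3*1 = -5/8 + 3 = 19/8 ≈ 2.3750)
b(c) = c
q(-27)/((G*(-8 + I(5, b(1))))) = (-27*(2 - 27))/((19*(-8 + 3)/8)) = (-27*(-25))/(((19/8)*(-5))) = 675/(-95/8) = 675*(-8/95) = -1080/19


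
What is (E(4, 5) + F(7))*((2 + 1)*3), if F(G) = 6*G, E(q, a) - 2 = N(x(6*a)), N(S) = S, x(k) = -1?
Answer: 387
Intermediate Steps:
E(q, a) = 1 (E(q, a) = 2 - 1 = 1)
(E(4, 5) + F(7))*((2 + 1)*3) = (1 + 6*7)*((2 + 1)*3) = (1 + 42)*(3*3) = 43*9 = 387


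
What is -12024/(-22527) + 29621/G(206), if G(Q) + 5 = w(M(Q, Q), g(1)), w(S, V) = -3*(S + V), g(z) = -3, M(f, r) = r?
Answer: -73321059/1536842 ≈ -47.709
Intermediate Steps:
w(S, V) = -3*S - 3*V
G(Q) = 4 - 3*Q (G(Q) = -5 + (-3*Q - 3*(-3)) = -5 + (-3*Q + 9) = -5 + (9 - 3*Q) = 4 - 3*Q)
-12024/(-22527) + 29621/G(206) = -12024/(-22527) + 29621/(4 - 3*206) = -12024*(-1/22527) + 29621/(4 - 618) = 1336/2503 + 29621/(-614) = 1336/2503 + 29621*(-1/614) = 1336/2503 - 29621/614 = -73321059/1536842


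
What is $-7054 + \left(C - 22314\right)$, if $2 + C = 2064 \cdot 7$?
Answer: $-14922$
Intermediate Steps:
$C = 14446$ ($C = -2 + 2064 \cdot 7 = -2 + 14448 = 14446$)
$-7054 + \left(C - 22314\right) = -7054 + \left(14446 - 22314\right) = -7054 - 7868 = -14922$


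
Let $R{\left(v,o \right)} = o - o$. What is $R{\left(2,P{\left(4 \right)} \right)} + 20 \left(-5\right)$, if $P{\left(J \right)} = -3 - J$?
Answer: $-100$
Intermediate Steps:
$R{\left(v,o \right)} = 0$
$R{\left(2,P{\left(4 \right)} \right)} + 20 \left(-5\right) = 0 + 20 \left(-5\right) = 0 - 100 = -100$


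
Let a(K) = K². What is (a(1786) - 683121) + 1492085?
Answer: 3998760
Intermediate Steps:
(a(1786) - 683121) + 1492085 = (1786² - 683121) + 1492085 = (3189796 - 683121) + 1492085 = 2506675 + 1492085 = 3998760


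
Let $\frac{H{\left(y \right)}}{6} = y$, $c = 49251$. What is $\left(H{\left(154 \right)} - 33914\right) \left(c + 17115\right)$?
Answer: $-2189414340$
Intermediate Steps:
$H{\left(y \right)} = 6 y$
$\left(H{\left(154 \right)} - 33914\right) \left(c + 17115\right) = \left(6 \cdot 154 - 33914\right) \left(49251 + 17115\right) = \left(924 - 33914\right) 66366 = \left(-32990\right) 66366 = -2189414340$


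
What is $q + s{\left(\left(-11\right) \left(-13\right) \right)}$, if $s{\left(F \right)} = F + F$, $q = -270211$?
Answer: $-269925$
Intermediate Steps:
$s{\left(F \right)} = 2 F$
$q + s{\left(\left(-11\right) \left(-13\right) \right)} = -270211 + 2 \left(\left(-11\right) \left(-13\right)\right) = -270211 + 2 \cdot 143 = -270211 + 286 = -269925$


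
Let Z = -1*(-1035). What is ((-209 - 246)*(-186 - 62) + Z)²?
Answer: 12967515625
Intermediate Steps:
Z = 1035
((-209 - 246)*(-186 - 62) + Z)² = ((-209 - 246)*(-186 - 62) + 1035)² = (-455*(-248) + 1035)² = (112840 + 1035)² = 113875² = 12967515625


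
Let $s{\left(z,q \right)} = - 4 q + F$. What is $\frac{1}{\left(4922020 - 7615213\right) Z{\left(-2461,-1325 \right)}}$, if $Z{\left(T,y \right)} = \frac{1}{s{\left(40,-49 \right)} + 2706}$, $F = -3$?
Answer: $- \frac{2899}{2693193} \approx -0.0010764$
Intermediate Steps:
$s{\left(z,q \right)} = -3 - 4 q$ ($s{\left(z,q \right)} = - 4 q - 3 = -3 - 4 q$)
$Z{\left(T,y \right)} = \frac{1}{2899}$ ($Z{\left(T,y \right)} = \frac{1}{\left(-3 - -196\right) + 2706} = \frac{1}{\left(-3 + 196\right) + 2706} = \frac{1}{193 + 2706} = \frac{1}{2899}$)
$\frac{1}{\left(4922020 - 7615213\right) Z{\left(-2461,-1325 \right)}} = \frac{\frac{1}{\frac{1}{2899}}}{4922020 - 7615213} = \frac{1}{-2693193} \cdot 2899 = \left(- \frac{1}{2693193}\right) 2899 = - \frac{2899}{2693193}$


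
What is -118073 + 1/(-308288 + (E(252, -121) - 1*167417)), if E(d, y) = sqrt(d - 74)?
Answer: -300217513274624/2542643223 - sqrt(178)/226295246847 ≈ -1.1807e+5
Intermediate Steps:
E(d, y) = sqrt(-74 + d)
-118073 + 1/(-308288 + (E(252, -121) - 1*167417)) = -118073 + 1/(-308288 + (sqrt(-74 + 252) - 1*167417)) = -118073 + 1/(-308288 + (sqrt(178) - 167417)) = -118073 + 1/(-308288 + (-167417 + sqrt(178))) = -118073 + 1/(-475705 + sqrt(178))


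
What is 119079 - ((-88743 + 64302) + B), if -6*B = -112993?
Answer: 748127/6 ≈ 1.2469e+5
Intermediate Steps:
B = 112993/6 (B = -⅙*(-112993) = 112993/6 ≈ 18832.)
119079 - ((-88743 + 64302) + B) = 119079 - ((-88743 + 64302) + 112993/6) = 119079 - (-24441 + 112993/6) = 119079 - 1*(-33653/6) = 119079 + 33653/6 = 748127/6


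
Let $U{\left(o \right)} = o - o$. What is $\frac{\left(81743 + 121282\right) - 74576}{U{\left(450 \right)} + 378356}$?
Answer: $\frac{128449}{378356} \approx 0.33949$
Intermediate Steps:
$U{\left(o \right)} = 0$
$\frac{\left(81743 + 121282\right) - 74576}{U{\left(450 \right)} + 378356} = \frac{\left(81743 + 121282\right) - 74576}{0 + 378356} = \frac{203025 - 74576}{378356} = 128449 \cdot \frac{1}{378356} = \frac{128449}{378356}$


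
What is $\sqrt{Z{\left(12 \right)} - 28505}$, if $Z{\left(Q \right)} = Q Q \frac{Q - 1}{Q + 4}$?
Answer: $i \sqrt{28406} \approx 168.54 i$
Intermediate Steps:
$Z{\left(Q \right)} = \frac{Q^{2} \left(-1 + Q\right)}{4 + Q}$ ($Z{\left(Q \right)} = Q^{2} \frac{-1 + Q}{4 + Q} = \frac{Q^{2} \left(-1 + Q\right)}{4 + Q}$)
$\sqrt{Z{\left(12 \right)} - 28505} = \sqrt{\frac{12^{2} \left(-1 + 12\right)}{4 + 12} - 28505} = \sqrt{144 \cdot \frac{1}{16} \cdot 11 - 28505} = \sqrt{99 - 28505} = \sqrt{-28406} = i \sqrt{28406}$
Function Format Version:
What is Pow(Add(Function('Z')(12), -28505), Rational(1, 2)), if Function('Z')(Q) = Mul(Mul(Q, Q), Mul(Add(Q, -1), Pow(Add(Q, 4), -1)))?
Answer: Mul(I, Pow(28406, Rational(1, 2))) ≈ Mul(168.54, I)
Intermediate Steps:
Function('Z')(Q) = Mul(Pow(Q, 2), Pow(Add(4, Q), -1), Add(-1, Q)) (Function('Z')(Q) = Mul(Pow(Q, 2), Mul(Add(-1, Q), Pow(Add(4, Q), -1))) = Mul(Pow(Q, 2), Mul(Pow(Add(4, Q), -1), Add(-1, Q))) = Mul(Pow(Q, 2), Pow(Add(4, Q), -1), Add(-1, Q)))
Pow(Add(Function('Z')(12), -28505), Rational(1, 2)) = Pow(Add(Mul(Pow(12, 2), Pow(Add(4, 12), -1), Add(-1, 12)), -28505), Rational(1, 2)) = Pow(Add(Mul(144, Pow(16, -1), 11), -28505), Rational(1, 2)) = Pow(Add(Mul(144, Rational(1, 16), 11), -28505), Rational(1, 2)) = Pow(Add(99, -28505), Rational(1, 2)) = Pow(-28406, Rational(1, 2)) = Mul(I, Pow(28406, Rational(1, 2)))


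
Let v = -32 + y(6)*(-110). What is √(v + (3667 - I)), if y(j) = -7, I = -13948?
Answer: √18353 ≈ 135.47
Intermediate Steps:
v = 738 (v = -32 - 7*(-110) = -32 + 770 = 738)
√(v + (3667 - I)) = √(738 + (3667 - 1*(-13948))) = √(738 + (3667 + 13948)) = √(738 + 17615) = √18353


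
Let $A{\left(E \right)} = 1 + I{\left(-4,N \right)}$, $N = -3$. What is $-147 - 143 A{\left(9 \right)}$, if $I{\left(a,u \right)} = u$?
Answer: $139$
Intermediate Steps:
$A{\left(E \right)} = -2$ ($A{\left(E \right)} = 1 - 3 = -2$)
$-147 - 143 A{\left(9 \right)} = -147 - -286 = -147 + 286 = 139$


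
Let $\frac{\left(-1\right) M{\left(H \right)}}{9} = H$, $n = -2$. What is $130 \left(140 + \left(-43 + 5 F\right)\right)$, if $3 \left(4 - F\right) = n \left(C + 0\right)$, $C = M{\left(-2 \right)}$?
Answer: $23010$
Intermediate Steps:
$M{\left(H \right)} = - 9 H$
$C = 18$ ($C = \left(-9\right) \left(-2\right) = 18$)
$F = 16$ ($F = 4 - \frac{\left(-2\right) \left(18 + 0\right)}{3} = 4 - \frac{\left(-2\right) 18}{3} = 4 - -12 = 4 + 12 = 16$)
$130 \left(140 + \left(-43 + 5 F\right)\right) = 130 \left(140 + \left(-43 + 5 \cdot 16\right)\right) = 130 \left(140 + \left(-43 + 80\right)\right) = 130 \left(140 + 37\right) = 130 \cdot 177 = 23010$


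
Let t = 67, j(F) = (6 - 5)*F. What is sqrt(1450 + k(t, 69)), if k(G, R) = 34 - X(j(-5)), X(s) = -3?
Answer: sqrt(1487) ≈ 38.562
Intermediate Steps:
j(F) = F (j(F) = 1*F = F)
k(G, R) = 37 (k(G, R) = 34 - 1*(-3) = 34 + 3 = 37)
sqrt(1450 + k(t, 69)) = sqrt(1450 + 37) = sqrt(1487)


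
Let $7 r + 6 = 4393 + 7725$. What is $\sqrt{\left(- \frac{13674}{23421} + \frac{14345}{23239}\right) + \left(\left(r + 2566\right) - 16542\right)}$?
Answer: $\frac{27 i \sqrt{27092851621205173251}}{1269988111} \approx 110.66 i$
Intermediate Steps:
$r = \frac{12112}{7}$ ($r = - \frac{6}{7} + \frac{4393 + 7725}{7} = - \frac{6}{7} + \frac{1}{7} \cdot 12118 = - \frac{6}{7} + \frac{12118}{7} = \frac{12112}{7} \approx 1730.3$)
$\sqrt{\left(- \frac{13674}{23421} + \frac{14345}{23239}\right) + \left(\left(r + 2566\right) - 16542\right)} = \sqrt{\left(- \frac{13674}{23421} + \frac{14345}{23239}\right) + \left(\left(\frac{12112}{7} + 2566\right) - 16542\right)} = \sqrt{\left(\left(-13674\right) \frac{1}{23421} + 14345 \cdot \frac{1}{23239}\right) + \left(\frac{30074}{7} - 16542\right)} = \sqrt{\left(- \frac{4558}{7807} + \frac{14345}{23239}\right) - \frac{85720}{7}} = \sqrt{\frac{6068053}{181426873} - \frac{85720}{7}} = \sqrt{- \frac{15551869077189}{1269988111}} = \frac{27 i \sqrt{27092851621205173251}}{1269988111}$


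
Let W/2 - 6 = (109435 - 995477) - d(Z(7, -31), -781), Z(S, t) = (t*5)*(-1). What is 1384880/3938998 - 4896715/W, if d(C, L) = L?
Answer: 310572778291/99629076414 ≈ 3.1173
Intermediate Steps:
Z(S, t) = -5*t (Z(S, t) = (5*t)*(-1) = -5*t)
W = -1770510 (W = 12 + 2*((109435 - 995477) - 1*(-781)) = 12 + 2*(-886042 + 781) = 12 + 2*(-885261) = 12 - 1770522 = -1770510)
1384880/3938998 - 4896715/W = 1384880/3938998 - 4896715/(-1770510) = 1384880*(1/3938998) - 4896715*(-1/1770510) = 98920/281357 + 979343/354102 = 310572778291/99629076414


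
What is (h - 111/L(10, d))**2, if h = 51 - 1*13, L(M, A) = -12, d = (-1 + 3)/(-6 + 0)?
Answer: 35721/16 ≈ 2232.6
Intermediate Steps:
d = -1/3 (d = 2/(-6) = 2*(-1/6) = -1/3 ≈ -0.33333)
h = 38 (h = 51 - 13 = 38)
(h - 111/L(10, d))**2 = (38 - 111/(-12))**2 = (38 - 111*(-1/12))**2 = (38 + 37/4)**2 = (189/4)**2 = 35721/16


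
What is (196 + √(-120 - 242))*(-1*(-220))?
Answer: 43120 + 220*I*√362 ≈ 43120.0 + 4185.8*I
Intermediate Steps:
(196 + √(-120 - 242))*(-1*(-220)) = (196 + √(-362))*220 = (196 + I*√362)*220 = 43120 + 220*I*√362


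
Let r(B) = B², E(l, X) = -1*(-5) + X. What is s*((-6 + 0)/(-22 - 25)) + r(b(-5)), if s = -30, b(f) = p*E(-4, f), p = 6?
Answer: -180/47 ≈ -3.8298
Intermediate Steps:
E(l, X) = 5 + X
b(f) = 30 + 6*f (b(f) = 6*(5 + f) = 30 + 6*f)
s*((-6 + 0)/(-22 - 25)) + r(b(-5)) = -30*(-6 + 0)/(-22 - 25) + (30 + 6*(-5))² = -(-180)/(-47) + (30 - 30)² = -(-180)*(-1)/47 + 0² = -30*6/47 + 0 = -180/47 + 0 = -180/47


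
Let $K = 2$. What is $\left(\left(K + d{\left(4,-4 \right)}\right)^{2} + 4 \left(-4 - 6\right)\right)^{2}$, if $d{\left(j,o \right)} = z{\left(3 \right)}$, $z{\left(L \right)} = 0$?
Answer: $1296$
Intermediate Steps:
$d{\left(j,o \right)} = 0$
$\left(\left(K + d{\left(4,-4 \right)}\right)^{2} + 4 \left(-4 - 6\right)\right)^{2} = \left(\left(2 + 0\right)^{2} + 4 \left(-4 - 6\right)\right)^{2} = \left(2^{2} + 4 \left(-10\right)\right)^{2} = \left(4 - 40\right)^{2} = \left(-36\right)^{2} = 1296$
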